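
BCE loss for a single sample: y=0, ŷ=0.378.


BCE = -[y·ln(p) + (1-y)·ln(1-p)]
= -0 - 1·ln(1-0.378)
= -ln(0.622) = 0.4748

0.4748


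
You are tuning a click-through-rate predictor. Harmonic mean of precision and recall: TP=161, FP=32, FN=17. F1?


Precision = 161/193 = 0.8342
Recall = 161/178 = 0.9045
F1 = 2·P·R/(P+R) = 2·TP/(2·TP+FP+FN) = 322/(322+32+17) = 322/371 = 0.8679

0.8679


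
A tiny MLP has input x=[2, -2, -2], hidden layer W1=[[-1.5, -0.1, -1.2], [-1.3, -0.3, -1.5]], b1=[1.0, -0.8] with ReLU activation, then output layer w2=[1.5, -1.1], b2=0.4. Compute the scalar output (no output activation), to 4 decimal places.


z1[0] = (-1.5)·(2) + (-0.1)·(-2) + (-1.2)·(-2) + 1.0 = 0.6
z1[1] = (-1.3)·(2) + (-0.3)·(-2) + (-1.5)·(-2) - 0.8 = 0.2
h = ReLU(z1) = [0.6, 0.2]
output = (1.5)·(0.6) + (-1.1)·(0.2) + 0.4 = 1.08

1.08


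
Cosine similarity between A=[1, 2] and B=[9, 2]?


A·B = 1·9 + 2·2 = 13
‖A‖ = √5 = 2.2361, ‖B‖ = √85 = 9.2195
cos = 13/(√5·√85) = 13/√425 = 0.6306

0.6306


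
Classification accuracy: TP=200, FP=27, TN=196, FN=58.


Accuracy = (TP+TN)/(TP+TN+FP+FN)
= (200+196)/(481)
= 396/481 = 82.33%

82.33%


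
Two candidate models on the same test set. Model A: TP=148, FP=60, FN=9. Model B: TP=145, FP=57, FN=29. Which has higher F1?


Model A: P=148/208=0.7115, R=148/157=0.9427, F1=2PR/(P+R)=2TP/(2TP+FP+FN)=296/365=0.811
Model B: P=145/202=0.7178, R=145/174=0.8333, F1=2PR/(P+R)=2TP/(2TP+FP+FN)=290/376=0.7713
0.811 > 0.7713 → Model A

Model A


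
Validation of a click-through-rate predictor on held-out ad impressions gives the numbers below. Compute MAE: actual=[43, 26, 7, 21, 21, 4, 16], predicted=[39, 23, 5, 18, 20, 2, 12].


Absolute errors: |43-39|=4, |26-23|=3, |7-5|=2, |21-18|=3, |21-20|=1, |4-2|=2, |16-12|=4
Sum = 19
MAE = 19/7 = 19/7

19/7


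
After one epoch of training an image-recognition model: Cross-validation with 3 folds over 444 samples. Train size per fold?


Fold size = 444/3 = 148
Training per fold = 444 - 148 = 296

296


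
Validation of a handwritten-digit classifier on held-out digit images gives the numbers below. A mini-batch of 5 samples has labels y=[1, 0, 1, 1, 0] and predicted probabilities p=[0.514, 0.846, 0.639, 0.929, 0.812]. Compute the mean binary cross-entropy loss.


L[0] = -ln(0.514) = 0.6655
L[1] = -ln(1-0.846) = -ln(0.154) = 1.8708
L[2] = -ln(0.639) = 0.4479
L[3] = -ln(0.929) = 0.0736
L[4] = -ln(1-0.812) = -ln(0.188) = 1.6713
mean = (0.6655 + 1.8708 + 0.4479 + 0.0736 + 1.6713)/5 = 0.9458

0.9458


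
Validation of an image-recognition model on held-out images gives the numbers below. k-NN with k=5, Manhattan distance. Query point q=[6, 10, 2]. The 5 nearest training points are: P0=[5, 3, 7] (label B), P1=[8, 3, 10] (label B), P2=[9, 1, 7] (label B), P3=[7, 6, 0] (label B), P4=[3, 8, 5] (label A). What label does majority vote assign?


d(q,P0) = 13  (label B)
d(q,P1) = 17  (label B)
d(q,P2) = 17  (label B)
d(q,P3) = 7  (label B)
d(q,P4) = 8  (label A)
Votes: A=1, B=4
Majority → B

B


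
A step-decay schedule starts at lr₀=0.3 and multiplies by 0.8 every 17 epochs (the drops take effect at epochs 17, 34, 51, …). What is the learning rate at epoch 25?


n_drops = ⌊25/17⌋ = 1
lr = 0.3·0.8^1 = 0.3·0.8 = 0.24

0.24


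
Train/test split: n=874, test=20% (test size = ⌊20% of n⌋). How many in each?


Test = ⌊874·20/100⌋ = 174
Train = 874 - 174 = 700

Train: 700, Test: 174


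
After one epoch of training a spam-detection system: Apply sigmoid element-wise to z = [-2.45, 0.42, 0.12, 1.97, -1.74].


σ(-2.45) = 1/(1+e^2.45) = 0.0794
σ(0.42) = 1/(1+e^-0.42) = 0.6035
σ(0.12) = 1/(1+e^-0.12) = 0.53
σ(1.97) = 1/(1+e^-1.97) = 0.8776
σ(-1.74) = 1/(1+e^1.74) = 0.1493
result = [0.0794, 0.6035, 0.53, 0.8776, 0.1493]

[0.0794, 0.6035, 0.53, 0.8776, 0.1493]


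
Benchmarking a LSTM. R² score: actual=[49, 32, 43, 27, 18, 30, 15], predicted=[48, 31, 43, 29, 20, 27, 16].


ȳ = 30.5714
SS_res = Σ(y-ŷ)² = 20
SS_tot = Σ(y-ȳ)² = 909.71
R² = 1 - SS_res/SS_tot = 1 - 0.022 = 0.978

0.978


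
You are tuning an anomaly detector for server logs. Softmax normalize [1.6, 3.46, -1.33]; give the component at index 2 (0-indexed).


Exponentials: e^1.6=4.953, e^3.46=31.817, e^-1.33=0.2645
Sum = 37.0345
Softmax = [0.1337, 0.8591, 0.0071]
p[2] = 0.2645/37.0345 = 0.0071

0.0071


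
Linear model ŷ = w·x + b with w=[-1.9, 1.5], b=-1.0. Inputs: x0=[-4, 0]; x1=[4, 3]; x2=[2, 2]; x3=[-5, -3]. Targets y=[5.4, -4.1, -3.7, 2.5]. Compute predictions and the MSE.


ŷ0 = (-1.9)·(-4) + (1.5)·(0) - 1.0 = 6.6
ŷ1 = (-1.9)·(4) + (1.5)·(3) - 1.0 = -4.1
ŷ2 = (-1.9)·(2) + (1.5)·(2) - 1.0 = -1.8
ŷ3 = (-1.9)·(-5) + (1.5)·(-3) - 1.0 = 4.0
errors² = [1.44, 0.0, 3.61, 2.25]
MSE = 7.3000/4 = 1.825

1.825


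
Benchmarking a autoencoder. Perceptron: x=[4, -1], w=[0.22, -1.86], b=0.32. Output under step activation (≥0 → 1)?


z = (4)·(0.22) + (-1)·(-1.86) + 0.32
  = 3.06
step(z) = 1 (z≥0)

1


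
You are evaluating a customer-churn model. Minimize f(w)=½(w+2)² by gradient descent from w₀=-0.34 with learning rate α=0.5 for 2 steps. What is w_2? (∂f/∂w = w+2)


step 1: grad = -0.34+2 = 1.66; w = -0.34 - 0.5·(1.66) = -1.17
step 2: grad = -1.17+2 = 0.83; w = -1.17 - 0.5·(0.83) = -1.585

-1.585


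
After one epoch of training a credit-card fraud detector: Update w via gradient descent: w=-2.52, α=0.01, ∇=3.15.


w_new = w - α·∇
= -2.52 - 0.01·3.15
= -2.52 - 0.0315
= -2.5515

-2.5515


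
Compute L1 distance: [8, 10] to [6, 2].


d = |8-6| + |10-2|
  = 2 + 8
  = 10

10


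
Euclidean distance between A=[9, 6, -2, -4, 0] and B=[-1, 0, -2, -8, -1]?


d = √((9+ 1)² + (6-0)² + (-2+ 2)² + (-4+ 8)² + (0+ 1)²)
  = √(100 + 36 + 0 + 16 + 1)
  = √153 = 12.3693

12.3693


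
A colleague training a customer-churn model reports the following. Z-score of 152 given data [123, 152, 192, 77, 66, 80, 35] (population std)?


μ = 103.5714, σ = 50.5932
z = (152 - 103.5714)/50.5932 = 0.9572

0.9572


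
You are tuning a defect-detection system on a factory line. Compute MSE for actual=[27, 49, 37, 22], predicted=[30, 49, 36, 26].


Squared errors: (27-30)²=9, (49-49)²=0, (37-36)²=1, (22-26)²=16
Sum = 26
MSE = 26/4 = 13/2

13/2


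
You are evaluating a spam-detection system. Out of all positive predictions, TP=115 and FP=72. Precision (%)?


Precision = TP/(TP+FP)
= 115/(115+72)
= 115/187 = 61.5%

61.5%


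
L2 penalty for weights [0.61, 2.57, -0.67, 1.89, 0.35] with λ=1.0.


‖w‖₂² = (0.61)² + (2.57)² + (-0.67)² + (1.89)² + (0.35)²
     = 0.3721 + 6.6049 + 0.4489 + 3.5721 + 0.1225
     = 11.1205
λ·‖w‖₂² = 1.0·11.1205 = 11.1205

11.1205


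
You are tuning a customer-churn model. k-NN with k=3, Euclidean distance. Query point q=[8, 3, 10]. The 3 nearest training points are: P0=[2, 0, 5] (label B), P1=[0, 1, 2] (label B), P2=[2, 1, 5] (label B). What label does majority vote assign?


d(q,P0) = 8.3666  (label B)
d(q,P1) = 11.4891  (label B)
d(q,P2) = 8.0623  (label B)
Votes: A=0, B=3
Majority → B

B


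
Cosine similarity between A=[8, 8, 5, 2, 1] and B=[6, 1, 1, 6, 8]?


A·B = 8·6 + 8·1 + 5·1 + 2·6 + 1·8 = 81
‖A‖ = √158 = 12.5698, ‖B‖ = √138 = 11.7473
cos = 81/(√158·√138) = 81/√21804 = 0.5486

0.5486


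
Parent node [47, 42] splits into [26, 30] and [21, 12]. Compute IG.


Parent = [47, 42], H_parent = 0.9977
H_left = 0.9963 (n=56), H_right = 0.9457 (n=33)
H_children = (56/89)·0.9963 + (33/89)·0.9457 = 0.9775
IG = 0.9977 - 0.9775 = 0.0202

0.0202


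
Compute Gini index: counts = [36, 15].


Probabilities: [36/51, 15/51] ≈ [0.7059, 0.2941]
Σpᵢ² = (1296 + 225)/51² = 1521/2601
Gini = 1 - Σpᵢ² = 1 - 1521/2601 = 0.4152

0.4152


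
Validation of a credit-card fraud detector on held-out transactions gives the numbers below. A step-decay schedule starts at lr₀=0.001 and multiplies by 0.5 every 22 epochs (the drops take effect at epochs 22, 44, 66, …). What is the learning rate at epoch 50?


n_drops = ⌊50/22⌋ = 2
lr = 0.001·0.5^2 = 0.001·0.25 = 0.00025

0.00025


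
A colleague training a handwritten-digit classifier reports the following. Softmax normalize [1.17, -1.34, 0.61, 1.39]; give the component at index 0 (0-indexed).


Exponentials: e^1.17=3.222, e^-1.34=0.2618, e^0.61=1.8404, e^1.39=4.0149
Sum = 9.3391
Softmax = [0.345, 0.028, 0.1971, 0.4299]
p[0] = 3.222/9.3391 = 0.345

0.345


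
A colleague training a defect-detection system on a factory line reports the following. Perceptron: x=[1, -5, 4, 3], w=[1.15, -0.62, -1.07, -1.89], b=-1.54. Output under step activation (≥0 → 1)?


z = (1)·(1.15) + (-5)·(-0.62) + (4)·(-1.07) + (3)·(-1.89) - 1.54
  = -7.24
step(z) = 0 (z<0)

0


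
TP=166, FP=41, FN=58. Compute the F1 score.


Precision = 166/207 = 0.8019
Recall = 166/224 = 0.7411
F1 = 2·P·R/(P+R) = 2·TP/(2·TP+FP+FN) = 332/(332+41+58) = 332/431 = 0.7703

0.7703


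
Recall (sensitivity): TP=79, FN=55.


Recall = TP/(TP+FN)
= 79/(79+55)
= 79/134 = 58.96%

58.96%


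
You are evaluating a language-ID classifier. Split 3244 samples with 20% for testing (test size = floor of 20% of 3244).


Test = ⌊3244·20/100⌋ = 648
Train = 3244 - 648 = 2596

Train: 2596, Test: 648


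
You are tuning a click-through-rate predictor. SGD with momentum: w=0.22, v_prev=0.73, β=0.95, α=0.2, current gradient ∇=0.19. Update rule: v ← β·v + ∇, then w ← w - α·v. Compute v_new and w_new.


v_new = 0.95·0.73 + 0.19 = 0.6935 + 0.19 = 0.8835
w_new = 0.22 - 0.2·0.8835 = 0.22 - 0.1767 = 0.0433

v_new=0.8835, w_new=0.0433


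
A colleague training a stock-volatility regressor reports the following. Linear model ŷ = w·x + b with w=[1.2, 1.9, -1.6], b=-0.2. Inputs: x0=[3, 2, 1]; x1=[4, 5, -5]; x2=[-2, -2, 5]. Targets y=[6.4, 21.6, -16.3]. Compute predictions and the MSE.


ŷ0 = (1.2)·(3) + (1.9)·(2) + (-1.6)·(1) - 0.2 = 5.6
ŷ1 = (1.2)·(4) + (1.9)·(5) + (-1.6)·(-5) - 0.2 = 22.1
ŷ2 = (1.2)·(-2) + (1.9)·(-2) + (-1.6)·(5) - 0.2 = -14.4
errors² = [0.64, 0.25, 3.61]
MSE = 4.5000/3 = 1.5

1.5


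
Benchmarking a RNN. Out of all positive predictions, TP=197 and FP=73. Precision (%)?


Precision = TP/(TP+FP)
= 197/(197+73)
= 197/270 = 72.96%

72.96%


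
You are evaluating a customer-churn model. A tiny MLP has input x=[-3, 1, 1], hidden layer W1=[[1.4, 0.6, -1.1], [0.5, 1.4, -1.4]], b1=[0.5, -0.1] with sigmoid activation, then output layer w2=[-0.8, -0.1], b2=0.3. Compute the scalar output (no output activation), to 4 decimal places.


z1[0] = (1.4)·(-3) + (0.6)·(1) + (-1.1)·(1) + 0.5 = -4.2
z1[1] = (0.5)·(-3) + (1.4)·(1) + (-1.4)·(1) - 0.1 = -1.6
h = sigmoid(z1) = [0.0148, 0.168]
output = (-0.8)·(0.0148) + (-0.1)·(0.168) + 0.3 = 0.2714

0.2714


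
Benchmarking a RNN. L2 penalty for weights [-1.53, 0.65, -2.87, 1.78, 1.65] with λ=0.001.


‖w‖₂² = (-1.53)² + (0.65)² + (-2.87)² + (1.78)² + (1.65)²
     = 2.3409 + 0.4225 + 8.2369 + 3.1684 + 2.7225
     = 16.8912
λ·‖w‖₂² = 0.001·16.8912 = 0.016891

0.016891


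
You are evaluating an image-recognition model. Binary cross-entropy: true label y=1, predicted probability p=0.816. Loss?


BCE = -[y·ln(p) + (1-y)·ln(1-p)]
= -1·ln(0.816) - 0
= -ln(0.816) = 0.2033

0.2033


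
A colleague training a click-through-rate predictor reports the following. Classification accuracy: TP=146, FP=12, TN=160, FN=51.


Accuracy = (TP+TN)/(TP+TN+FP+FN)
= (146+160)/(369)
= 306/369 = 82.93%

82.93%


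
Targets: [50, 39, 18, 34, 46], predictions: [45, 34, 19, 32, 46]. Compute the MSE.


Squared errors: (50-45)²=25, (39-34)²=25, (18-19)²=1, (34-32)²=4, (46-46)²=0
Sum = 55
MSE = 55/5 = 11

11


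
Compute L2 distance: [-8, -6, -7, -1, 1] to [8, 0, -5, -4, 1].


d = √((-8-8)² + (-6-0)² + (-7+ 5)² + (-1+ 4)² + (1-1)²)
  = √(256 + 36 + 4 + 9 + 0)
  = √305 = 17.4642

17.4642


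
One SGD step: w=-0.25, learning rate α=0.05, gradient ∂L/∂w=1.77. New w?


w_new = w - α·∇
= -0.25 - 0.05·1.77
= -0.25 - 0.0885
= -0.3385

-0.3385


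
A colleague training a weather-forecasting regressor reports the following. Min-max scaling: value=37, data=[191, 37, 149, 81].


min=37, max=191
(37-37)/(191-37) = 0/154 = 0.0

0.0


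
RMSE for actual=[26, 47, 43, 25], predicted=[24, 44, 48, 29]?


MSE = 54/4 = 13.5
RMSE = √(54/4) = 3.6742

3.6742


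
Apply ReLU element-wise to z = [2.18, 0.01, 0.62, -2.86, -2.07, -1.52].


ReLU(2.18) = max(0, 2.18) = 2.18
ReLU(0.01) = max(0, 0.01) = 0.01
ReLU(0.62) = max(0, 0.62) = 0.62
ReLU(-2.86) = max(0, -2.86) = 0.0
ReLU(-2.07) = max(0, -2.07) = 0.0
ReLU(-1.52) = max(0, -1.52) = 0.0
result = [2.18, 0.01, 0.62, 0.0, 0.0, 0.0]

[2.18, 0.01, 0.62, 0.0, 0.0, 0.0]


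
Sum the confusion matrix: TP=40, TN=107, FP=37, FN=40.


Total = TP + TN + FP + FN
= 40 + 107 + 37 + 40
= 224
(Predicted positive: 77, predicted negative: 147)

224


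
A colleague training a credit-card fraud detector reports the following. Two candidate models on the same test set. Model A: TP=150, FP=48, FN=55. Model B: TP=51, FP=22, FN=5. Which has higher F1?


Model A: P=150/198=0.7576, R=150/205=0.7317, F1=2PR/(P+R)=2TP/(2TP+FP+FN)=300/403=0.7444
Model B: P=51/73=0.6986, R=51/56=0.9107, F1=2PR/(P+R)=2TP/(2TP+FP+FN)=102/129=0.7907
0.7444 < 0.7907 → Model B

Model B


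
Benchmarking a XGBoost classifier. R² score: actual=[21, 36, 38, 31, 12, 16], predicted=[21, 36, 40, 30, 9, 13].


ȳ = 25.6667
SS_res = Σ(y-ŷ)² = 23
SS_tot = Σ(y-ȳ)² = 589.33
R² = 1 - SS_res/SS_tot = 1 - 0.039 = 0.961

0.961


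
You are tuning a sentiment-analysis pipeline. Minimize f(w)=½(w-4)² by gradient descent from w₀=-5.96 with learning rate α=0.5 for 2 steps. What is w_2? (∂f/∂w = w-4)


step 1: grad = -5.96-4 = -9.96; w = -5.96 - 0.5·(-9.96) = -0.98
step 2: grad = -0.98-4 = -4.98; w = -0.98 - 0.5·(-4.98) = 1.51

1.51


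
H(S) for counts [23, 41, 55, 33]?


Probabilities: [23/152, 41/152, 55/152, 33/152] ≈ [0.1513, 0.2697, 0.3618, 0.2171]
H = -((23/152)·log₂(23/152) + (41/152)·log₂(41/152) + (55/152)·log₂(55/152) + (33/152)·log₂(33/152))
  = 1.9312 bits

1.9312 bits


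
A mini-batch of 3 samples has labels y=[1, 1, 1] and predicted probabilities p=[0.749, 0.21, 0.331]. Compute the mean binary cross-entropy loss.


L[0] = -ln(0.749) = 0.289
L[1] = -ln(0.21) = 1.5606
L[2] = -ln(0.331) = 1.1056
mean = (0.289 + 1.5606 + 1.1056)/3 = 0.9851

0.9851


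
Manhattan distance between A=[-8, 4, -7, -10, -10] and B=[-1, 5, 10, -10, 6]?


d = |-8+ 1| + |4-5| + |-7-10| + |-10+ 10| + |-10-6|
  = 7 + 1 + 17 + 0 + 16
  = 41

41


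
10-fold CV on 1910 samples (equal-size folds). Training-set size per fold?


Fold size = 1910/10 = 191
Training per fold = 1910 - 191 = 1719

1719


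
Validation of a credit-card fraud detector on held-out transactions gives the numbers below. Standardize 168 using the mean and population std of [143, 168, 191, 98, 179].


μ = 155.8, σ = 32.9569
z = (168 - 155.8)/32.9569 = 0.3702

0.3702


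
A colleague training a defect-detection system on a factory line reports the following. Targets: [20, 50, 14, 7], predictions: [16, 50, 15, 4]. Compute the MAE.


Absolute errors: |20-16|=4, |50-50|=0, |14-15|=1, |7-4|=3
Sum = 8
MAE = 8/4 = 2

2


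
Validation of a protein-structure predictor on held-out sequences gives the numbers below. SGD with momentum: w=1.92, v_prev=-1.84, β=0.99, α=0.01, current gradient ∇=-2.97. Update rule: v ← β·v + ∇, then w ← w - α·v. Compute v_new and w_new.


v_new = 0.99·-1.84 - 2.97 = -1.8216 - 2.97 = -4.7916
w_new = 1.92 - 0.01·-4.7916 = 1.92 + 0.047916 = 1.967916

v_new=-4.7916, w_new=1.967916


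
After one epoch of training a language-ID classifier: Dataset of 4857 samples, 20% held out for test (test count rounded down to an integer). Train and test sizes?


Test = ⌊4857·20/100⌋ = 971
Train = 4857 - 971 = 3886

Train: 3886, Test: 971


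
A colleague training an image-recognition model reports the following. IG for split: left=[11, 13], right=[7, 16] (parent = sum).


Parent = [18, 29], H_parent = 0.9601
H_left = 0.995 (n=24), H_right = 0.8865 (n=23)
H_children = (24/47)·0.995 + (23/47)·0.8865 = 0.9419
IG = 0.9601 - 0.9419 = 0.0182

0.0182


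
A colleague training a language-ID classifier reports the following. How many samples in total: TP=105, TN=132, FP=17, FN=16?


Total = TP + TN + FP + FN
= 105 + 132 + 17 + 16
= 270
(Predicted positive: 122, predicted negative: 148)

270


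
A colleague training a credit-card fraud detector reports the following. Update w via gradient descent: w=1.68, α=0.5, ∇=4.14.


w_new = w - α·∇
= 1.68 - 0.5·4.14
= 1.68 - 2.07
= -0.39

-0.39


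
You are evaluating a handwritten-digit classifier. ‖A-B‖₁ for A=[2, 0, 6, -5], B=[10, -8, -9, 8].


d = |2-10| + |0+ 8| + |6+ 9| + |-5-8|
  = 8 + 8 + 15 + 13
  = 44

44


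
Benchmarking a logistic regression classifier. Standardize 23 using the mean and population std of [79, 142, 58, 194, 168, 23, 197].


μ = 123, σ = 64.436
z = (23 - 123)/64.436 = -1.5519

-1.5519


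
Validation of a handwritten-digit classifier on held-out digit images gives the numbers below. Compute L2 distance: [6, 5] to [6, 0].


d = √((6-6)² + (5-0)²)
  = √(0 + 25)
  = √25 = 5.0

5.0


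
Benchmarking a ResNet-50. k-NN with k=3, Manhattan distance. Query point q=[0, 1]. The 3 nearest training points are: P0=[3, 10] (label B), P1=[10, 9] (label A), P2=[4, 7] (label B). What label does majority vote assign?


d(q,P0) = 12  (label B)
d(q,P1) = 18  (label A)
d(q,P2) = 10  (label B)
Votes: A=1, B=2
Majority → B

B


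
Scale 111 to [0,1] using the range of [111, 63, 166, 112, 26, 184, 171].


min=26, max=184
(111-26)/(184-26) = 85/158 = 0.538

0.538


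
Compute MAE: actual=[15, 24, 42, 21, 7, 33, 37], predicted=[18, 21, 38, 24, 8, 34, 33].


Absolute errors: |15-18|=3, |24-21|=3, |42-38|=4, |21-24|=3, |7-8|=1, |33-34|=1, |37-33|=4
Sum = 19
MAE = 19/7 = 19/7

19/7


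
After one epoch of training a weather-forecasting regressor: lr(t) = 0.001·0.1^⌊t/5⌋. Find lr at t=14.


n_drops = ⌊14/5⌋ = 2
lr = 0.001·0.1^2 = 0.001·0.01 = 0.00001

0.00001


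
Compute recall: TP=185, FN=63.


Recall = TP/(TP+FN)
= 185/(185+63)
= 185/248 = 74.6%

74.6%


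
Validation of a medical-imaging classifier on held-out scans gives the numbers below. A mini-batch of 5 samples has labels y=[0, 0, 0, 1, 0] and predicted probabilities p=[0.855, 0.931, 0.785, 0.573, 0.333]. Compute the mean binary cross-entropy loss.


L[0] = -ln(1-0.855) = -ln(0.145) = 1.931
L[1] = -ln(1-0.931) = -ln(0.069) = 2.6736
L[2] = -ln(1-0.785) = -ln(0.215) = 1.5371
L[3] = -ln(0.573) = 0.5569
L[4] = -ln(1-0.333) = -ln(0.667) = 0.405
mean = (1.931 + 2.6736 + 1.5371 + 0.5569 + 0.405)/5 = 1.4207

1.4207


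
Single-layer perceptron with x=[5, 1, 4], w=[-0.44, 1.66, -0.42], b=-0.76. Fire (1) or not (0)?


z = (5)·(-0.44) + (1)·(1.66) + (4)·(-0.42) - 0.76
  = -2.98
step(z) = 0 (z<0)

0


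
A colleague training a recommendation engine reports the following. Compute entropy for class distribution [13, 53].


Probabilities: [13/66, 53/66] ≈ [0.197, 0.803]
H = -((13/66)·log₂(13/66) + (53/66)·log₂(53/66))
  = 0.7158 bits

0.7158 bits


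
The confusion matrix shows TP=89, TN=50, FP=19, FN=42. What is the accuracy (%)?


Accuracy = (TP+TN)/(TP+TN+FP+FN)
= (89+50)/(200)
= 139/200 = 69.5%

69.5%


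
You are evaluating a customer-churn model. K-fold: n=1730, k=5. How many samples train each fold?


Fold size = 1730/5 = 346
Training per fold = 1730 - 346 = 1384

1384


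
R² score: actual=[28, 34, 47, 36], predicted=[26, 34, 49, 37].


ȳ = 36.25
SS_res = Σ(y-ŷ)² = 9
SS_tot = Σ(y-ȳ)² = 188.75
R² = 1 - SS_res/SS_tot = 1 - 0.0477 = 0.9523

0.9523


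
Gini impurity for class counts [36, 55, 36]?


Probabilities: [36/127, 55/127, 36/127] ≈ [0.2835, 0.4331, 0.2835]
Σpᵢ² = (1296 + 3025 + 1296)/127² = 5617/16129
Gini = 1 - Σpᵢ² = 1 - 5617/16129 = 0.6517

0.6517


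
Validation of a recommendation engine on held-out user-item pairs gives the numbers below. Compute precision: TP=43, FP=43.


Precision = TP/(TP+FP)
= 43/(43+43)
= 43/86 = 50.0%

50.0%


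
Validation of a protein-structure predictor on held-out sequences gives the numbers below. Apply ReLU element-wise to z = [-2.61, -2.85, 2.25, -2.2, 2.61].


ReLU(-2.61) = max(0, -2.61) = 0.0
ReLU(-2.85) = max(0, -2.85) = 0.0
ReLU(2.25) = max(0, 2.25) = 2.25
ReLU(-2.2) = max(0, -2.2) = 0.0
ReLU(2.61) = max(0, 2.61) = 2.61
result = [0.0, 0.0, 2.25, 0.0, 2.61]

[0.0, 0.0, 2.25, 0.0, 2.61]


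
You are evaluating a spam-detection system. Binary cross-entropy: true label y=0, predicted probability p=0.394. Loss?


BCE = -[y·ln(p) + (1-y)·ln(1-p)]
= -0 - 1·ln(1-0.394)
= -ln(0.606) = 0.5009

0.5009


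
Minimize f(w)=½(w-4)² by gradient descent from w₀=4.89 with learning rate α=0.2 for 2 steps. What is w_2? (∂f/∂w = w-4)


step 1: grad = 4.89-4 = 0.89; w = 4.89 - 0.2·(0.89) = 4.712
step 2: grad = 4.712-4 = 0.712; w = 4.712 - 0.2·(0.712) = 4.5696

4.5696


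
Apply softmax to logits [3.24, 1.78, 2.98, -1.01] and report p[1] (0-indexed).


Exponentials: e^3.24=25.5337, e^1.78=5.9299, e^2.98=19.6878, e^-1.01=0.3642
Sum = 51.5156
Softmax = [0.4957, 0.1151, 0.3822, 0.0071]
p[1] = 5.9299/51.5156 = 0.1151

0.1151


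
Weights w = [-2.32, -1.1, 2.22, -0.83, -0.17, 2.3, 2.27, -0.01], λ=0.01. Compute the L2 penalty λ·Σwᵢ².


‖w‖₂² = (-2.32)² + (-1.1)² + (2.22)² + (-0.83)² + (-0.17)² + (2.3)² + (2.27)² + (-0.01)²
     = 5.3824 + 1.21 + 4.9284 + 0.6889 + 0.0289 + 5.29 + 5.1529 + 0.0001
     = 22.6816
λ·‖w‖₂² = 0.01·22.6816 = 0.226816

0.226816


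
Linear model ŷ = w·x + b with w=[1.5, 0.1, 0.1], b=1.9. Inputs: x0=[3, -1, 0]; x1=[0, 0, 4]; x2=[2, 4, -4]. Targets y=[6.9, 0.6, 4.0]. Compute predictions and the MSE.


ŷ0 = (1.5)·(3) + (0.1)·(-1) + (0.1)·(0) + 1.9 = 6.3
ŷ1 = (1.5)·(0) + (0.1)·(0) + (0.1)·(4) + 1.9 = 2.3
ŷ2 = (1.5)·(2) + (0.1)·(4) + (0.1)·(-4) + 1.9 = 4.9
errors² = [0.36, 2.89, 0.81]
MSE = 4.0600/3 = 1.3533

1.3533


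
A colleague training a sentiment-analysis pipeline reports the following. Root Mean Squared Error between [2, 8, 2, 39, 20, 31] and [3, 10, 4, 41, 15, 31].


MSE = 38/6 = 6.3333
RMSE = √(38/6) = 2.5166

2.5166


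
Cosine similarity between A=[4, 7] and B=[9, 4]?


A·B = 4·9 + 7·4 = 64
‖A‖ = √65 = 8.0623, ‖B‖ = √97 = 9.8489
cos = 64/(√65·√97) = 64/√6305 = 0.806

0.806


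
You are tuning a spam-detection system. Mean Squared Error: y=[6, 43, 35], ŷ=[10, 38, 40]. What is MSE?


Squared errors: (6-10)²=16, (43-38)²=25, (35-40)²=25
Sum = 66
MSE = 66/3 = 22

22


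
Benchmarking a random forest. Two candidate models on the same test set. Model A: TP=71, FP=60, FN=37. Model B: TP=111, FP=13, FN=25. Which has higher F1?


Model A: P=71/131=0.542, R=71/108=0.6574, F1=2PR/(P+R)=2TP/(2TP+FP+FN)=142/239=0.5941
Model B: P=111/124=0.8952, R=111/136=0.8162, F1=2PR/(P+R)=2TP/(2TP+FP+FN)=222/260=0.8538
0.5941 < 0.8538 → Model B

Model B


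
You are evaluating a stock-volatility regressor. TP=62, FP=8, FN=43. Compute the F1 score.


Precision = 62/70 = 0.8857
Recall = 62/105 = 0.5905
F1 = 2·P·R/(P+R) = 2·TP/(2·TP+FP+FN) = 124/(124+8+43) = 124/175 = 0.7086

0.7086


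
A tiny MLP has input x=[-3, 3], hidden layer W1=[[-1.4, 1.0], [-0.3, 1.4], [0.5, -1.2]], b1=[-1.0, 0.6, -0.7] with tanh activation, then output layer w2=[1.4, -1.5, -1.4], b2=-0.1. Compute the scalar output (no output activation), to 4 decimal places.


z1[0] = (-1.4)·(-3) + (1.0)·(3) - 1.0 = 6.2
z1[1] = (-0.3)·(-3) + (1.4)·(3) + 0.6 = 5.7
z1[2] = (0.5)·(-3) + (-1.2)·(3) - 0.7 = -5.8
h = tanh(z1) = [1.0, 1.0, -1.0]
output = (1.4)·(1.0) + (-1.5)·(1.0) + (-1.4)·(-1.0) - 0.1 = 1.2

1.2


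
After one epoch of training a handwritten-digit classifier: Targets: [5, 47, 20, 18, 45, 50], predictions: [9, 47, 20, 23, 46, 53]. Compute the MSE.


Squared errors: (5-9)²=16, (47-47)²=0, (20-20)²=0, (18-23)²=25, (45-46)²=1, (50-53)²=9
Sum = 51
MSE = 51/6 = 17/2

17/2


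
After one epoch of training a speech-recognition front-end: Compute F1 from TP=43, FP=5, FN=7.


Precision = 43/48 = 0.8958
Recall = 43/50 = 0.86
F1 = 2·P·R/(P+R) = 2·TP/(2·TP+FP+FN) = 86/(86+5+7) = 86/98 = 0.8776

0.8776


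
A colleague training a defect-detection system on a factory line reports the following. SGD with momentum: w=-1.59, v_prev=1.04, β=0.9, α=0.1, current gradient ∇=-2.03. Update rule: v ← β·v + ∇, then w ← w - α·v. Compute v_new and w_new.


v_new = 0.9·1.04 - 2.03 = 0.936 - 2.03 = -1.094
w_new = -1.59 - 0.1·-1.094 = -1.59 + 0.1094 = -1.4806

v_new=-1.094, w_new=-1.4806


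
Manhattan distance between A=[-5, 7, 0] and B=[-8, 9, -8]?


d = |-5+ 8| + |7-9| + |0+ 8|
  = 3 + 2 + 8
  = 13

13


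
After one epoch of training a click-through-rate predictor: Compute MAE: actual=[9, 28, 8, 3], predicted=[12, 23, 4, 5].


Absolute errors: |9-12|=3, |28-23|=5, |8-4|=4, |3-5|=2
Sum = 14
MAE = 14/4 = 7/2

7/2


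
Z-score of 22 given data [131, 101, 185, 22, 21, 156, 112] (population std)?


μ = 104, σ = 58.1623
z = (22 - 104)/58.1623 = -1.4098

-1.4098


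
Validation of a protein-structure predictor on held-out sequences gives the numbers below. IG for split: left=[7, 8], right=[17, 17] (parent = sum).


Parent = [24, 25], H_parent = 0.9997
H_left = 0.9968 (n=15), H_right = 1 (n=34)
H_children = (15/49)·0.9968 + (34/49)·1 = 0.999
IG = 0.9997 - 0.999 = 0.0007

0.0007


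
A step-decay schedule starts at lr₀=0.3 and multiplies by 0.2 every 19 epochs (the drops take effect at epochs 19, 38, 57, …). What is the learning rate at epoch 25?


n_drops = ⌊25/19⌋ = 1
lr = 0.3·0.2^1 = 0.3·0.2 = 0.06

0.06


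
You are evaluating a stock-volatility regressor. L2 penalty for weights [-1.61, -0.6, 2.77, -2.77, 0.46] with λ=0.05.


‖w‖₂² = (-1.61)² + (-0.6)² + (2.77)² + (-2.77)² + (0.46)²
     = 2.5921 + 0.36 + 7.6729 + 7.6729 + 0.2116
     = 18.5095
λ·‖w‖₂² = 0.05·18.5095 = 0.925475

0.925475


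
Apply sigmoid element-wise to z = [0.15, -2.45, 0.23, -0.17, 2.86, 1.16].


σ(0.15) = 1/(1+e^-0.15) = 0.5374
σ(-2.45) = 1/(1+e^2.45) = 0.0794
σ(0.23) = 1/(1+e^-0.23) = 0.5572
σ(-0.17) = 1/(1+e^0.17) = 0.4576
σ(2.86) = 1/(1+e^-2.86) = 0.9458
σ(1.16) = 1/(1+e^-1.16) = 0.7613
result = [0.5374, 0.0794, 0.5572, 0.4576, 0.9458, 0.7613]

[0.5374, 0.0794, 0.5572, 0.4576, 0.9458, 0.7613]


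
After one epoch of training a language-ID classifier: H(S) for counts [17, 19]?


Probabilities: [17/36, 19/36] ≈ [0.4722, 0.5278]
H = -((17/36)·log₂(17/36) + (19/36)·log₂(19/36))
  = 0.9978 bits

0.9978 bits


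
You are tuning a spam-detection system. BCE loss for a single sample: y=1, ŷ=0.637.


BCE = -[y·ln(p) + (1-y)·ln(1-p)]
= -1·ln(0.637) - 0
= -ln(0.637) = 0.451

0.451


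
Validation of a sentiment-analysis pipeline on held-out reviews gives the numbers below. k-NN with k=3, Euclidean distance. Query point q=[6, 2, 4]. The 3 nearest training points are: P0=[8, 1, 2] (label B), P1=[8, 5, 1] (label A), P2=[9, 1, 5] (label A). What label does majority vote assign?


d(q,P0) = 3.0  (label B)
d(q,P1) = 4.6904  (label A)
d(q,P2) = 3.3166  (label A)
Votes: A=2, B=1
Majority → A

A


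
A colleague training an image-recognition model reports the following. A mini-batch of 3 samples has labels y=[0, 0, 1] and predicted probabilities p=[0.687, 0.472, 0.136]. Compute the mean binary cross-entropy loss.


L[0] = -ln(1-0.687) = -ln(0.313) = 1.1616
L[1] = -ln(1-0.472) = -ln(0.528) = 0.6387
L[2] = -ln(0.136) = 1.9951
mean = (1.1616 + 0.6387 + 1.9951)/3 = 1.2651

1.2651


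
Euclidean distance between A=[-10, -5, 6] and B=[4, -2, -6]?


d = √((-10-4)² + (-5+ 2)² + (6+ 6)²)
  = √(196 + 9 + 144)
  = √349 = 18.6815

18.6815


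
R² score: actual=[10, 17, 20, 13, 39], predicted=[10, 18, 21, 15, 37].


ȳ = 19.8
SS_res = Σ(y-ŷ)² = 10
SS_tot = Σ(y-ȳ)² = 518.8
R² = 1 - SS_res/SS_tot = 1 - 0.0193 = 0.9807

0.9807


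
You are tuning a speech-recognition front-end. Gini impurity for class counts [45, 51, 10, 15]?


Probabilities: [45/121, 51/121, 10/121, 15/121] ≈ [0.3719, 0.4215, 0.0826, 0.124]
Σpᵢ² = (2025 + 2601 + 100 + 225)/121² = 4951/14641
Gini = 1 - Σpᵢ² = 1 - 4951/14641 = 0.6618

0.6618


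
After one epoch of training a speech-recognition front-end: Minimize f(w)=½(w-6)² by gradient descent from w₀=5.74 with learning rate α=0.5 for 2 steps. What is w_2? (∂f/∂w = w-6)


step 1: grad = 5.74-6 = -0.26; w = 5.74 - 0.5·(-0.26) = 5.87
step 2: grad = 5.87-6 = -0.13; w = 5.87 - 0.5·(-0.13) = 5.935

5.935


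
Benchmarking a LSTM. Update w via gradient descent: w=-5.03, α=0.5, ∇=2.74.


w_new = w - α·∇
= -5.03 - 0.5·2.74
= -5.03 - 1.37
= -6.4

-6.4


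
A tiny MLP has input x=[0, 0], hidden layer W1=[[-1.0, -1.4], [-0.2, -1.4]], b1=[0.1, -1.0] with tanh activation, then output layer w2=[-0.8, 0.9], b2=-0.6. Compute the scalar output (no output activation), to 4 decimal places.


z1[0] = (-1.0)·(0) + (-1.4)·(0) + 0.1 = 0.1
z1[1] = (-0.2)·(0) + (-1.4)·(0) - 1.0 = -1.0
h = tanh(z1) = [0.0997, -0.7616]
output = (-0.8)·(0.0997) + (0.9)·(-0.7616) - 0.6 = -1.3652

-1.3652


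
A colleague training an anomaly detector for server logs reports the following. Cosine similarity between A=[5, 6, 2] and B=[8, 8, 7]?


A·B = 5·8 + 6·8 + 2·7 = 102
‖A‖ = √65 = 8.0623, ‖B‖ = √177 = 13.3041
cos = 102/(√65·√177) = 102/√11505 = 0.9509

0.9509


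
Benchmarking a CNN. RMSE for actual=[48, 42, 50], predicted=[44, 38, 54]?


MSE = 48/3 = 16
RMSE = √(48/3) = 4.0

4.0


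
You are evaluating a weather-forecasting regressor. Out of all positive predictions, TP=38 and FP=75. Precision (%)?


Precision = TP/(TP+FP)
= 38/(38+75)
= 38/113 = 33.63%

33.63%


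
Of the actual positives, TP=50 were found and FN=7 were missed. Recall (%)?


Recall = TP/(TP+FN)
= 50/(50+7)
= 50/57 = 87.72%

87.72%


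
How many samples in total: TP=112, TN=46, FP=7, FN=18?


Total = TP + TN + FP + FN
= 112 + 46 + 7 + 18
= 183
(Predicted positive: 119, predicted negative: 64)

183


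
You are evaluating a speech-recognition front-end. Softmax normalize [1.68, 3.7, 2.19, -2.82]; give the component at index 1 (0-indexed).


Exponentials: e^1.68=5.3656, e^3.7=40.4473, e^2.19=8.9352, e^-2.82=0.0596
Sum = 54.8077
Softmax = [0.0979, 0.738, 0.163, 0.0011]
p[1] = 40.4473/54.8077 = 0.738

0.738


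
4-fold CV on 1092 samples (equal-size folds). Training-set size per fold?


Fold size = 1092/4 = 273
Training per fold = 1092 - 273 = 819

819


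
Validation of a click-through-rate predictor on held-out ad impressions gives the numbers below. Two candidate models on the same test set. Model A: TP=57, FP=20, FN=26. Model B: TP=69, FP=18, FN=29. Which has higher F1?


Model A: P=57/77=0.7403, R=57/83=0.6867, F1=2PR/(P+R)=2TP/(2TP+FP+FN)=114/160=0.7125
Model B: P=69/87=0.7931, R=69/98=0.7041, F1=2PR/(P+R)=2TP/(2TP+FP+FN)=138/185=0.7459
0.7125 < 0.7459 → Model B

Model B


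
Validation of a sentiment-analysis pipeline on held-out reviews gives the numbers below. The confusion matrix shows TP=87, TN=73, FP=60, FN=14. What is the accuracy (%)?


Accuracy = (TP+TN)/(TP+TN+FP+FN)
= (87+73)/(234)
= 160/234 = 68.38%

68.38%


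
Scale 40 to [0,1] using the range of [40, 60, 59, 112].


min=40, max=112
(40-40)/(112-40) = 0/72 = 0.0

0.0


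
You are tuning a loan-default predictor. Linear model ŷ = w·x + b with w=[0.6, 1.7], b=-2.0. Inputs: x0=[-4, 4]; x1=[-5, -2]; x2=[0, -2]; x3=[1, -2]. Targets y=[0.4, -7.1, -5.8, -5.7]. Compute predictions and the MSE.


ŷ0 = (0.6)·(-4) + (1.7)·(4) - 2.0 = 2.4
ŷ1 = (0.6)·(-5) + (1.7)·(-2) - 2.0 = -8.4
ŷ2 = (0.6)·(0) + (1.7)·(-2) - 2.0 = -5.4
ŷ3 = (0.6)·(1) + (1.7)·(-2) - 2.0 = -4.8
errors² = [4.0, 1.69, 0.16, 0.81]
MSE = 6.6600/4 = 1.665

1.665


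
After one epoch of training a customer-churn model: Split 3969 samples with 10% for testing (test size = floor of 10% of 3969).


Test = ⌊3969·10/100⌋ = 396
Train = 3969 - 396 = 3573

Train: 3573, Test: 396


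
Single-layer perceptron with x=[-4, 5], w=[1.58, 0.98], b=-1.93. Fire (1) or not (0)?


z = (-4)·(1.58) + (5)·(0.98) - 1.93
  = -3.35
step(z) = 0 (z<0)

0


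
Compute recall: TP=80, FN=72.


Recall = TP/(TP+FN)
= 80/(80+72)
= 80/152 = 52.63%

52.63%


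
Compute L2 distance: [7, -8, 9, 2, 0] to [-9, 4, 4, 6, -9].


d = √((7+ 9)² + (-8-4)² + (9-4)² + (2-6)² + (0+ 9)²)
  = √(256 + 144 + 25 + 16 + 81)
  = √522 = 22.8473

22.8473


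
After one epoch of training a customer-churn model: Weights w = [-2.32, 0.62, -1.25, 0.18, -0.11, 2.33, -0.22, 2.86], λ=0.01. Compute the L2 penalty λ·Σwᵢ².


‖w‖₂² = (-2.32)² + (0.62)² + (-1.25)² + (0.18)² + (-0.11)² + (2.33)² + (-0.22)² + (2.86)²
     = 5.3824 + 0.3844 + 1.5625 + 0.0324 + 0.0121 + 5.4289 + 0.0484 + 8.1796
     = 21.0307
λ·‖w‖₂² = 0.01·21.0307 = 0.210307

0.210307


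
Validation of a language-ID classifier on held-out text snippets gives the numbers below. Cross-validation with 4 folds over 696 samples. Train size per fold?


Fold size = 696/4 = 174
Training per fold = 696 - 174 = 522

522


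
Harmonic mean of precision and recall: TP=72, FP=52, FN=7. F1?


Precision = 72/124 = 0.5806
Recall = 72/79 = 0.9114
F1 = 2·P·R/(P+R) = 2·TP/(2·TP+FP+FN) = 144/(144+52+7) = 144/203 = 0.7094

0.7094


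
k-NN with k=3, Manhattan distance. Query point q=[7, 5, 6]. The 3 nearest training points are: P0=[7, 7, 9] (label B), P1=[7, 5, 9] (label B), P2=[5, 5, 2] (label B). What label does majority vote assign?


d(q,P0) = 5  (label B)
d(q,P1) = 3  (label B)
d(q,P2) = 6  (label B)
Votes: A=0, B=3
Majority → B

B


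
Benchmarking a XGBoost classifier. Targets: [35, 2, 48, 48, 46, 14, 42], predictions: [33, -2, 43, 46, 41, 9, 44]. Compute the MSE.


Squared errors: (35-33)²=4, (2+ 2)²=16, (48-43)²=25, (48-46)²=4, (46-41)²=25, (14-9)²=25, (42-44)²=4
Sum = 103
MSE = 103/7 = 103/7

103/7


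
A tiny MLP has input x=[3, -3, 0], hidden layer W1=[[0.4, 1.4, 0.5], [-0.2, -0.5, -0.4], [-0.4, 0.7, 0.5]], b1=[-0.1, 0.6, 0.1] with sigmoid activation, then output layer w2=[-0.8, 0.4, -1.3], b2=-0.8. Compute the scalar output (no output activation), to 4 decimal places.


z1[0] = (0.4)·(3) + (1.4)·(-3) + (0.5)·(0) - 0.1 = -3.1
z1[1] = (-0.2)·(3) + (-0.5)·(-3) + (-0.4)·(0) + 0.6 = 1.5
z1[2] = (-0.4)·(3) + (0.7)·(-3) + (0.5)·(0) + 0.1 = -3.2
h = sigmoid(z1) = [0.0431, 0.8176, 0.0392]
output = (-0.8)·(0.0431) + (0.4)·(0.8176) + (-1.3)·(0.0392) - 0.8 = -0.5584

-0.5584


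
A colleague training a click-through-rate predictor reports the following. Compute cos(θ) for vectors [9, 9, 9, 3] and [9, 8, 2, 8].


A·B = 9·9 + 9·8 + 9·2 + 3·8 = 195
‖A‖ = √252 = 15.8745, ‖B‖ = √213 = 14.5945
cos = 195/(√252·√213) = 195/√53676 = 0.8417

0.8417


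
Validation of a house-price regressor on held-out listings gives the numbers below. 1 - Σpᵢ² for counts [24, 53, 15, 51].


Probabilities: [24/143, 53/143, 15/143, 51/143] ≈ [0.1678, 0.3706, 0.1049, 0.3566]
Σpᵢ² = (576 + 2809 + 225 + 2601)/143² = 6211/20449
Gini = 1 - Σpᵢ² = 1 - 6211/20449 = 0.6963

0.6963


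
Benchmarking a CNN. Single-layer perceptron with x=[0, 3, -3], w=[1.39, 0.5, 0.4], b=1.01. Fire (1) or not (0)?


z = (0)·(1.39) + (3)·(0.5) + (-3)·(0.4) + 1.01
  = 1.31
step(z) = 1 (z≥0)

1


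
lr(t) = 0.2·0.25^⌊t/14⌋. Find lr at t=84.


n_drops = ⌊84/14⌋ = 6
lr = 0.2·0.25^6 = 0.2·0.000244140625 = 0.000048828125

0.000048828125


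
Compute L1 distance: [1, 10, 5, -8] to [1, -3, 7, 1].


d = |1-1| + |10+ 3| + |5-7| + |-8-1|
  = 0 + 13 + 2 + 9
  = 24

24


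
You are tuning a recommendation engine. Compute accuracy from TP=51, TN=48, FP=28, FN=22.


Accuracy = (TP+TN)/(TP+TN+FP+FN)
= (51+48)/(149)
= 99/149 = 66.44%

66.44%


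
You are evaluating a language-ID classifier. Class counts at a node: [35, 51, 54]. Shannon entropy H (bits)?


Probabilities: [35/140, 51/140, 54/140] ≈ [0.25, 0.3643, 0.3857]
H = -((35/140)·log₂(35/140) + (51/140)·log₂(51/140) + (54/140)·log₂(54/140))
  = 1.5608 bits

1.5608 bits


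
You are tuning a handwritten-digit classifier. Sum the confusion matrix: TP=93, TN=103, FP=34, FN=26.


Total = TP + TN + FP + FN
= 93 + 103 + 34 + 26
= 256
(Predicted positive: 127, predicted negative: 129)

256


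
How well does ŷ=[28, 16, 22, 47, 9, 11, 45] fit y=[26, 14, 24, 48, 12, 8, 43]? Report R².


ȳ = 25
SS_res = Σ(y-ŷ)² = 35
SS_tot = Σ(y-ȳ)² = 1434
R² = 1 - SS_res/SS_tot = 1 - 0.0244 = 0.9756

0.9756


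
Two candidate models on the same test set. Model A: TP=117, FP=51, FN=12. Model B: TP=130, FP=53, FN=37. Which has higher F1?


Model A: P=117/168=0.6964, R=117/129=0.907, F1=2PR/(P+R)=2TP/(2TP+FP+FN)=234/297=0.7879
Model B: P=130/183=0.7104, R=130/167=0.7784, F1=2PR/(P+R)=2TP/(2TP+FP+FN)=260/350=0.7429
0.7879 > 0.7429 → Model A

Model A


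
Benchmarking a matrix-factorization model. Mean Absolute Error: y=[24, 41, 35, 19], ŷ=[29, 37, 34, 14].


Absolute errors: |24-29|=5, |41-37|=4, |35-34|=1, |19-14|=5
Sum = 15
MAE = 15/4 = 15/4

15/4


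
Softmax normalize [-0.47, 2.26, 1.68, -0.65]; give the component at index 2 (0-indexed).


Exponentials: e^-0.47=0.625, e^2.26=9.5831, e^1.68=5.3656, e^-0.65=0.522
Sum = 16.0957
Softmax = [0.0388, 0.5954, 0.3334, 0.0324]
p[2] = 5.3656/16.0957 = 0.3334

0.3334


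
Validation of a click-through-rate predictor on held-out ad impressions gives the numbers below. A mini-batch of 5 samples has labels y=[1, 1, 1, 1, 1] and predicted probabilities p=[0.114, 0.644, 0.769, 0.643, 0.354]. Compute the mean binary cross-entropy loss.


L[0] = -ln(0.114) = 2.1716
L[1] = -ln(0.644) = 0.4401
L[2] = -ln(0.769) = 0.2627
L[3] = -ln(0.643) = 0.4416
L[4] = -ln(0.354) = 1.0385
mean = (2.1716 + 0.4401 + 0.2627 + 0.4416 + 1.0385)/5 = 0.8709

0.8709


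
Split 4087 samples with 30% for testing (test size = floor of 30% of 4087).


Test = ⌊4087·30/100⌋ = 1226
Train = 4087 - 1226 = 2861

Train: 2861, Test: 1226


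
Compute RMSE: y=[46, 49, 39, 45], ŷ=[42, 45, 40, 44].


MSE = 34/4 = 8.5
RMSE = √(34/4) = 2.9155

2.9155


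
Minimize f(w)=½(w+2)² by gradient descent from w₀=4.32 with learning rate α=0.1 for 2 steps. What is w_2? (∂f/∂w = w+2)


step 1: grad = 4.32+2 = 6.32; w = 4.32 - 0.1·(6.32) = 3.688
step 2: grad = 3.688+2 = 5.688; w = 3.688 - 0.1·(5.688) = 3.1192

3.1192


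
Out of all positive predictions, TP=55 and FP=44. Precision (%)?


Precision = TP/(TP+FP)
= 55/(55+44)
= 55/99 = 55.56%

55.56%


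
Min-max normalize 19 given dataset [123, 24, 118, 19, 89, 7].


min=7, max=123
(19-7)/(123-7) = 12/116 = 0.1034

0.1034


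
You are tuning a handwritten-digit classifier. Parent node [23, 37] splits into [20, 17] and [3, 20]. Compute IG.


Parent = [23, 37], H_parent = 0.9604
H_left = 0.9953 (n=37), H_right = 0.5586 (n=23)
H_children = (37/60)·0.9953 + (23/60)·0.5586 = 0.8279
IG = 0.9604 - 0.8279 = 0.1325

0.1325


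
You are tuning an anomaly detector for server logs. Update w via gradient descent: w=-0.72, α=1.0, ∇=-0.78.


w_new = w - α·∇
= -0.72 - 1.0·-0.78
= -0.72 + 0.78
= 0.06

0.06
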